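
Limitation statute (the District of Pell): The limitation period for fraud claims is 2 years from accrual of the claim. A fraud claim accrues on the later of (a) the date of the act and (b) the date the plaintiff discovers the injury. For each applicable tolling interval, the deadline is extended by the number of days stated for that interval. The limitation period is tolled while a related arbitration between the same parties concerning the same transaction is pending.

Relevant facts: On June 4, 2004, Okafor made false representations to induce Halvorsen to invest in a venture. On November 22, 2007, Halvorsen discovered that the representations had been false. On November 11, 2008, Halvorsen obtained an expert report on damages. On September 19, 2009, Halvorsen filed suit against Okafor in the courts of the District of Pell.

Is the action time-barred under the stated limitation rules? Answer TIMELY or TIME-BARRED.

Because discovery on November 22, 2007 post-dates the June 4, 2004 act, accrual under the later-of rule falls on November 22, 2007.
2 years from November 22, 2007 is November 22, 2009.
The other events in the timeline have no effect on the limitation period under the stated rules.
Halvorsen filed on September 19, 2009, before the November 22, 2009 deadline, so the action is timely.

TIMELY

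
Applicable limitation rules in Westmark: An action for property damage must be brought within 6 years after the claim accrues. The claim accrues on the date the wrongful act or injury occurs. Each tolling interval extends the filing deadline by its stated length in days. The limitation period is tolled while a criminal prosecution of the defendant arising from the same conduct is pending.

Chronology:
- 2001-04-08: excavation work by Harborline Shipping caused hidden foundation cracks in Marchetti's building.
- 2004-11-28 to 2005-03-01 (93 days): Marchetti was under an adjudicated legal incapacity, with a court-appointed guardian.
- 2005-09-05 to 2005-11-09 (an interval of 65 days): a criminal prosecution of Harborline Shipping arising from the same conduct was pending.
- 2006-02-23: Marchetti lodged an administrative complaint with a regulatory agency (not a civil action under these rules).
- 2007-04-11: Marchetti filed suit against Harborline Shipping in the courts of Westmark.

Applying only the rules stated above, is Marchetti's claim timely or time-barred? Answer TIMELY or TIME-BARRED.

TIMELY

The limitation period began to run on 2001-04-08.
The untolled deadline — 6 years after 2001-04-08 — is 2007-04-08.
The pending criminal prosecution from 2005-09-05 to 2005-11-09 tolled the period for 65 days, extending the deadline to 2007-06-12.
Although the plaintiff's incapacity ran from 2004-11-28 to 2005-03-01, the stated rules do not make that a tolling event, so it is disregarded.
None of the other events listed affects the running of the period under the stated rules.
Marchetti filed on 2007-04-11, before the 2007-06-12 deadline, so the action is timely.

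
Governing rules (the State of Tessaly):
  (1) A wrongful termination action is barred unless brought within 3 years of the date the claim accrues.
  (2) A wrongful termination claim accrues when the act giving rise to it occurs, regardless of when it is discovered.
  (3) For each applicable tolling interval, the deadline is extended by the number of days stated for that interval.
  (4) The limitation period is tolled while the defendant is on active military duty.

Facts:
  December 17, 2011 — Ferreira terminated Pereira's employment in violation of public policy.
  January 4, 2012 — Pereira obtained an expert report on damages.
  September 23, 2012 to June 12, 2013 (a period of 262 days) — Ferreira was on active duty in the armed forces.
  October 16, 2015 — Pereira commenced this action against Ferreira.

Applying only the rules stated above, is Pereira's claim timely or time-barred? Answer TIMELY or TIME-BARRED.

TIME-BARRED

The claim accrued on December 17, 2011, when the wrongful act occurred.
Adding the 3 years base period to December 17, 2011 gives a deadline of December 17, 2014, before any tolling.
The period was tolled for 262 days by the defendant's active military service (September 23, 2012 to June 12, 2013), pushing the deadline to September 5, 2015.
None of the other events listed affects the running of the period under the stated rules.
Filing on October 16, 2015 missed the September 5, 2015 deadline — the action is time-barred.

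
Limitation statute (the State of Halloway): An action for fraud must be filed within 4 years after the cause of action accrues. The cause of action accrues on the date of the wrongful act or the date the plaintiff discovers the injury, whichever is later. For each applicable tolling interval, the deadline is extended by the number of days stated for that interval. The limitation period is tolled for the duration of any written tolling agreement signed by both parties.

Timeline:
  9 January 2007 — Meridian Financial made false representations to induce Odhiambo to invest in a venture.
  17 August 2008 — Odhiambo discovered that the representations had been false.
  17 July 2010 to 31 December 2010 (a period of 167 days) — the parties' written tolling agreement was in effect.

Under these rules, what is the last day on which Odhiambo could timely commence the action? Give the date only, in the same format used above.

The claim accrued on 17 August 2008 — the later of the 9 January 2007 act and the 17 August 2008 discovery.
The untolled deadline — 4 years after 17 August 2008 — is 17 August 2012.
The written tolling agreement from 17 July 2010 to 31 December 2010 tolled the period for 167 days, extending the deadline to 31 January 2013.

31 January 2013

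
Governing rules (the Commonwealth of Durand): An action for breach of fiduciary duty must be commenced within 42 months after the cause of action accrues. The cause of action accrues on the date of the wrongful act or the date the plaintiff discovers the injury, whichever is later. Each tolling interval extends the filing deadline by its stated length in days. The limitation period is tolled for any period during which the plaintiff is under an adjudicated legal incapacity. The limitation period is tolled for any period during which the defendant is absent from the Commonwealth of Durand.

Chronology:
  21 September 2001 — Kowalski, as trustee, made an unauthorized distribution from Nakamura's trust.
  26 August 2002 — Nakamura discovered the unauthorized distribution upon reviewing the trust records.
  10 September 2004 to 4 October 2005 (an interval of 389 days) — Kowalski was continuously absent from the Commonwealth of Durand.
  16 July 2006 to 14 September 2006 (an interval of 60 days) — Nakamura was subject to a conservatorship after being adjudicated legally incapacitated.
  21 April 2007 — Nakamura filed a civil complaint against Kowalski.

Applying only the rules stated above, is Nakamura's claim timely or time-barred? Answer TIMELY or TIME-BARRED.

TIMELY

Taking the later of the act (21 September 2001) and discovery (26 August 2002), the claim accrued on 26 August 2002.
Adding the 42 months base period to 26 August 2002 gives a deadline of 26 February 2006, before any tolling.
Because the defendant's absence from the jurisdiction ran from 10 September 2004 to 4 October 2005, the deadline is extended by 389 days to 22 March 2007.
The plaintiff's legal incapacity from 16 July 2006 to 14 September 2006 tolled the period for 60 days, extending the deadline to 21 May 2007.
Filing on 21 April 2007 beat the 21 May 2007 deadline — the action is timely.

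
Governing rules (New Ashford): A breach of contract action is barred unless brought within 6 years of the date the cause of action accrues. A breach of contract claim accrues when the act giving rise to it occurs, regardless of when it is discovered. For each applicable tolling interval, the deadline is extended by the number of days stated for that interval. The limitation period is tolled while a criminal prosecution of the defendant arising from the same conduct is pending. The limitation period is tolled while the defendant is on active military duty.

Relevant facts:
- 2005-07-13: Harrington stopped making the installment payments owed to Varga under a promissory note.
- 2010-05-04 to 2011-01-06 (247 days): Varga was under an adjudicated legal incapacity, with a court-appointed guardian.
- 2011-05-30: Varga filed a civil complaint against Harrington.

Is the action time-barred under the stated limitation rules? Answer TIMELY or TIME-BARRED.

TIMELY

The claim accrued on 2005-07-13, when the wrongful act occurred.
Adding the 6 years base period to 2005-07-13 gives a deadline of 2011-07-13, before any tolling.
Although the plaintiff's incapacity ran from 2010-05-04 to 2011-01-06, the stated rules do not make that a tolling event, so it is disregarded.
Filing on 2011-05-30 beat the 2011-07-13 deadline — the action is timely.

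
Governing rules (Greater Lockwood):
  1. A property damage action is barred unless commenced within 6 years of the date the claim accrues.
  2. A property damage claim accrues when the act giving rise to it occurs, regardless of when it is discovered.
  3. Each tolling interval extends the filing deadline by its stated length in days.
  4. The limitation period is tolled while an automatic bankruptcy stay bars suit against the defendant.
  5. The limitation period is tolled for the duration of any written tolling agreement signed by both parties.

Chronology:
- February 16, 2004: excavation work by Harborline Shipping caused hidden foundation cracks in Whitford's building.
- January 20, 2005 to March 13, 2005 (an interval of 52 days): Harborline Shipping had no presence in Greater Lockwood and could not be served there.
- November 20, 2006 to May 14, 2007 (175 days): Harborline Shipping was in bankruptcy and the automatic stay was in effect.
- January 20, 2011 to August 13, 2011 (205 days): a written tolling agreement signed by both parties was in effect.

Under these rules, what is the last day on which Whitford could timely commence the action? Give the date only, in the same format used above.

August 10, 2010

The claim accrued on February 16, 2004, the date of the act.
The untolled deadline — 6 years after February 16, 2004 — is February 16, 2010.
The period was tolled for 175 days by the automatic bankruptcy stay (November 20, 2006 to May 14, 2007), pushing the deadline to August 10, 2010.
By the time the written tolling agreement began on January 20, 2011, the limitation period had already expired on August 10, 2010; that interval cannot revive it.
The defendant's absence from the jurisdiction from January 20, 2005 to March 13, 2005 does not toll the period, because no stated rule makes the defendant's absence a tolling event.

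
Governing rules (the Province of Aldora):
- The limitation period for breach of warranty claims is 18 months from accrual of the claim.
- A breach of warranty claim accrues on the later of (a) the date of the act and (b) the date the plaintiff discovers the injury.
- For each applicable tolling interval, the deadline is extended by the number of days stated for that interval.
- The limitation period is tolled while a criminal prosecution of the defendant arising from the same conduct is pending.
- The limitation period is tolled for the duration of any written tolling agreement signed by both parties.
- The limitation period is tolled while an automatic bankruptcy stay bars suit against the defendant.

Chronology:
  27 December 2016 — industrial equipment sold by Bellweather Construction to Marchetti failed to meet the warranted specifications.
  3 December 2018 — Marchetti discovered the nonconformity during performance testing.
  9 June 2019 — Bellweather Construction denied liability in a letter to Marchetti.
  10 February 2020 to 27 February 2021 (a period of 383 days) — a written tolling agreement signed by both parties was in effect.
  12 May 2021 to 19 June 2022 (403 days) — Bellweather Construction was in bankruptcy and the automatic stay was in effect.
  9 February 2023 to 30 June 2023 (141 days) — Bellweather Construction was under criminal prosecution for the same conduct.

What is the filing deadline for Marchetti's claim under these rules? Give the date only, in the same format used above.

Because discovery on 3 December 2018 post-dates the 27 December 2016 act, accrual under the later-of rule falls on 3 December 2018.
Adding the 18 months base period to 3 December 2018 gives a deadline of 3 June 2020, before any tolling.
Because the written tolling agreement ran from 10 February 2020 to 27 February 2021, the deadline is extended by 383 days to 21 June 2021.
The automatic bankruptcy stay from 12 May 2021 to 19 June 2022 tolled the period for 403 days, extending the deadline to 29 July 2022.
The pending criminal prosecution starting 9 February 2023 came too late — the period had run on 29 July 2022 — and so does not extend the deadline.
The other events in the timeline have no effect on the limitation period under the stated rules.

29 July 2022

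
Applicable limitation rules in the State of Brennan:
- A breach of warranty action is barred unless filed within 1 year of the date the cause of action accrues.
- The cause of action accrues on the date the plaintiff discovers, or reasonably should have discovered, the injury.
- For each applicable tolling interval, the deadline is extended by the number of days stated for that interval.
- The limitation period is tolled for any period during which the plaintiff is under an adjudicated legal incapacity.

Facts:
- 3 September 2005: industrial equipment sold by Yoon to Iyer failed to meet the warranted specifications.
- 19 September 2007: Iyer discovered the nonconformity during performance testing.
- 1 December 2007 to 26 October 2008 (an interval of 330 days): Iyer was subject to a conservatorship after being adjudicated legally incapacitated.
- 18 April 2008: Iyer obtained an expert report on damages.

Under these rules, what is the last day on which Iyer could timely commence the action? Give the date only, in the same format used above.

15 August 2009

Accrual is tied to discovery, so the period began on 19 September 2007 rather than on 3 September 2005 when the act occurred.
The untolled deadline — 1 year after 19 September 2007 — is 19 September 2008.
The period was tolled for 330 days by the plaintiff's legal incapacity (1 December 2007 to 26 October 2008), pushing the deadline to 15 August 2009.
None of the other events listed affects the running of the period under the stated rules.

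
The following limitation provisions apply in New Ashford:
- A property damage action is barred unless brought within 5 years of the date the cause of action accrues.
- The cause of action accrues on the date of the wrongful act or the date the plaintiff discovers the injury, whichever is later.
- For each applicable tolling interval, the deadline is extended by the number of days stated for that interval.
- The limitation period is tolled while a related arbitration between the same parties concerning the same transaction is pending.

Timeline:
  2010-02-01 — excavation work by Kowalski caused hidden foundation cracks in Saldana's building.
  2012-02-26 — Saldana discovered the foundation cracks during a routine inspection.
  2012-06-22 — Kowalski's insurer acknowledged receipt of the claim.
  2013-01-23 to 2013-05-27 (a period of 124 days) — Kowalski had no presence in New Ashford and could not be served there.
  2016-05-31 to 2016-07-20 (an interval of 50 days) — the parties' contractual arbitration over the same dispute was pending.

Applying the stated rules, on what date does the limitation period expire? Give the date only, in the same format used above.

2017-04-17

Taking the later of the act (2010-02-01) and discovery (2012-02-26), the claim accrued on 2012-02-26.
The untolled deadline — 5 years after 2012-02-26 — is 2017-02-26.
Because the pending related arbitration ran from 2016-05-31 to 2016-07-20, the deadline is extended by 50 days to 2017-04-17.
No stated provision tolls the period for the defendant's absence, so the interval from 2013-01-23 to 2013-05-27 has no effect on the deadline.
Nothing else in the chronology tolls or restarts the period.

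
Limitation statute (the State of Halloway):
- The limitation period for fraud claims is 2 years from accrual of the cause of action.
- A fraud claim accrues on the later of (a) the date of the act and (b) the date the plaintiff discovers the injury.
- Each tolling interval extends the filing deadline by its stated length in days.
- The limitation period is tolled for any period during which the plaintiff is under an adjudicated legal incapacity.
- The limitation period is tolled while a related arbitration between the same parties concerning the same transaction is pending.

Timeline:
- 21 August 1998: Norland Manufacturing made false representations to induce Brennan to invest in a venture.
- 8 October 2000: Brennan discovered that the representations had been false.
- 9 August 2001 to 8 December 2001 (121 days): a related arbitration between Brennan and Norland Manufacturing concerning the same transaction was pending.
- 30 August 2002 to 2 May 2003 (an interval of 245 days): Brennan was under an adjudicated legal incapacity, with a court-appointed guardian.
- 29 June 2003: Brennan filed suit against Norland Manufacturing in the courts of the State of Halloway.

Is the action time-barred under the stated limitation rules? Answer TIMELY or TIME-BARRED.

Taking the later of the act (21 August 1998) and discovery (8 October 2000), the claim accrued on 8 October 2000.
The untolled deadline — 2 years after 8 October 2000 — is 8 October 2002.
The period was tolled for 121 days by the pending related arbitration (9 August 2001 to 8 December 2001), pushing the deadline to 6 February 2003.
The plaintiff's legal incapacity from 30 August 2002 to 2 May 2003 tolled the period for 245 days, extending the deadline to 9 October 2003.
Brennan filed on 29 June 2003, before the 9 October 2003 deadline, so the action is timely.

TIMELY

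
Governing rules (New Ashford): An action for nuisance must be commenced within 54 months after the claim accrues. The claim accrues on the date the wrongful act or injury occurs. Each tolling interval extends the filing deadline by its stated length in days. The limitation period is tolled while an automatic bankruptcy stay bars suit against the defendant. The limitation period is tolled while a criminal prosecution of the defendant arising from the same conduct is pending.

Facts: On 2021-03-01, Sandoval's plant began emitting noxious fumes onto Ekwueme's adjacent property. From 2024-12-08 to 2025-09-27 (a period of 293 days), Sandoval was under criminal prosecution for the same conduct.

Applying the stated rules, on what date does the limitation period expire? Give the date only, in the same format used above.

The claim accrued on 2021-03-01, the date of the act.
54 months from 2021-03-01 is 2025-09-01.
The pending criminal prosecution from 2024-12-08 to 2025-09-27 tolled the period for 293 days, extending the deadline to 2026-06-21.

2026-06-21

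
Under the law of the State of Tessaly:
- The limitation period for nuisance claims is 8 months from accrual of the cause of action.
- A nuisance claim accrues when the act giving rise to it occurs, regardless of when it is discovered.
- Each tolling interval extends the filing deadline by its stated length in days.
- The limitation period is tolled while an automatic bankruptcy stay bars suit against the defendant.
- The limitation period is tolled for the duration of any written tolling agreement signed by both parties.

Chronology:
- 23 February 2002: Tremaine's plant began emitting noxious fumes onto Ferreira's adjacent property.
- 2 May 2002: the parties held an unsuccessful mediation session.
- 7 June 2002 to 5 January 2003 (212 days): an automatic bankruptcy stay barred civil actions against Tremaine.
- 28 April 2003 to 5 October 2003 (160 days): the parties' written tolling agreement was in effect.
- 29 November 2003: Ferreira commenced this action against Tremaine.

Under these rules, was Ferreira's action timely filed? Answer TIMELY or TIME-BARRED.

The claim accrued on 23 February 2002, when the wrongful act occurred.
Adding the 8 months base period to 23 February 2002 gives a deadline of 23 October 2002, before any tolling.
The automatic bankruptcy stay from 7 June 2002 to 5 January 2003 tolled the period for 212 days, extending the deadline to 23 May 2003.
Because the written tolling agreement ran from 28 April 2003 to 5 October 2003, the deadline is extended by 160 days to 30 October 2003.
The other events in the timeline have no effect on the limitation period under the stated rules.
Filing on 29 November 2003 missed the 30 October 2003 deadline — the action is time-barred.

TIME-BARRED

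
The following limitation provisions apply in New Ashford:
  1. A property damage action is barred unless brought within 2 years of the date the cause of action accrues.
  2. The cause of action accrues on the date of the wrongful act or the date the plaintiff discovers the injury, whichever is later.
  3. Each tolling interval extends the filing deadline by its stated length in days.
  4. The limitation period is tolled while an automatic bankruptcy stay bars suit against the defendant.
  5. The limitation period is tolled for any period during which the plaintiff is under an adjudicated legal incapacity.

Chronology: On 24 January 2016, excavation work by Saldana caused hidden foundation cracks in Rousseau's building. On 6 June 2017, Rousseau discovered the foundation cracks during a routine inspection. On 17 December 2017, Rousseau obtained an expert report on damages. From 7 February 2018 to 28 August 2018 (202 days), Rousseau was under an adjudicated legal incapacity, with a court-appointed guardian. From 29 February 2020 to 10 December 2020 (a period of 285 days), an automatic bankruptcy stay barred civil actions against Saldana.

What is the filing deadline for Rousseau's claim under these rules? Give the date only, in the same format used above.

Because discovery on 6 June 2017 post-dates the 24 January 2016 act, accrual under the later-of rule falls on 6 June 2017.
Adding the 2 years base period to 6 June 2017 gives a deadline of 6 June 2019, before any tolling.
The period was tolled for 202 days by the plaintiff's legal incapacity (7 February 2018 to 28 August 2018), pushing the deadline to 25 December 2019.
The automatic bankruptcy stay from 29 February 2020 to 10 December 2020 began after the period had already run on 25 December 2019, so it has no tolling effect.
The other events in the timeline have no effect on the limitation period under the stated rules.

25 December 2019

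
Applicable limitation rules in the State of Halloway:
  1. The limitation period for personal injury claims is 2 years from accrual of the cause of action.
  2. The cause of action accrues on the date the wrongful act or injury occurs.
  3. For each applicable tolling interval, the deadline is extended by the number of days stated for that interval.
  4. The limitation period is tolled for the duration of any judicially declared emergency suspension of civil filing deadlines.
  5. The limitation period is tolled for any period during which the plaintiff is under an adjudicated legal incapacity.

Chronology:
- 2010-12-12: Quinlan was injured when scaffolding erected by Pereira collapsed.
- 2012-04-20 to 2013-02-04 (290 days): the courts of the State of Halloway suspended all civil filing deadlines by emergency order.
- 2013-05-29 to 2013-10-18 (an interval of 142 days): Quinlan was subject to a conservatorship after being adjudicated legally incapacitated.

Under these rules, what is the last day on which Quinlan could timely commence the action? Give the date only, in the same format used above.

The claim accrued on 2010-12-12, when the wrongful act occurred.
Adding the 2 years base period to 2010-12-12 gives a deadline of 2012-12-12, before any tolling.
The emergency suspension of filing deadlines from 2012-04-20 to 2013-02-04 tolled the period for 290 days, extending the deadline to 2013-09-28.
The plaintiff's legal incapacity from 2013-05-29 to 2013-10-18 tolled the period for 142 days, extending the deadline to 2014-02-17.

2014-02-17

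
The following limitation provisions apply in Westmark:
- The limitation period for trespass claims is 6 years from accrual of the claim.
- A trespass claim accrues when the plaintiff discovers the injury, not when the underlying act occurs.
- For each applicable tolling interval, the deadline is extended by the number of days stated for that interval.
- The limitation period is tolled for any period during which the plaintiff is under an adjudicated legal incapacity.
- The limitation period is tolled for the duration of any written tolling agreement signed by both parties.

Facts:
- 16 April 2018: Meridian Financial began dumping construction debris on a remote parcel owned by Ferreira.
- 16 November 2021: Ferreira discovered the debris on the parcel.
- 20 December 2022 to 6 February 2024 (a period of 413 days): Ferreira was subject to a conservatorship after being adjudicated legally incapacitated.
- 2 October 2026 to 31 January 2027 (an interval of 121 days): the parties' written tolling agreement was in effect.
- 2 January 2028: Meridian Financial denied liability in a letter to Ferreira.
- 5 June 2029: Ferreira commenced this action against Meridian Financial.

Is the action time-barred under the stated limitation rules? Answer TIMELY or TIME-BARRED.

Accrual is tied to discovery, so the period began on 16 November 2021 rather than on 16 April 2018 when the act occurred.
Adding the 6 years base period to 16 November 2021 gives a deadline of 16 November 2027, before any tolling.
The plaintiff's legal incapacity from 20 December 2022 to 6 February 2024 tolled the period for 413 days, extending the deadline to 2 January 2029.
The period was tolled for 121 days by the written tolling agreement (2 October 2026 to 31 January 2027), pushing the deadline to 3 May 2029.
Nothing else in the chronology tolls or restarts the period.
The 5 June 2029 filing falls after the 3 May 2029 deadline; the claim is time-barred.

TIME-BARRED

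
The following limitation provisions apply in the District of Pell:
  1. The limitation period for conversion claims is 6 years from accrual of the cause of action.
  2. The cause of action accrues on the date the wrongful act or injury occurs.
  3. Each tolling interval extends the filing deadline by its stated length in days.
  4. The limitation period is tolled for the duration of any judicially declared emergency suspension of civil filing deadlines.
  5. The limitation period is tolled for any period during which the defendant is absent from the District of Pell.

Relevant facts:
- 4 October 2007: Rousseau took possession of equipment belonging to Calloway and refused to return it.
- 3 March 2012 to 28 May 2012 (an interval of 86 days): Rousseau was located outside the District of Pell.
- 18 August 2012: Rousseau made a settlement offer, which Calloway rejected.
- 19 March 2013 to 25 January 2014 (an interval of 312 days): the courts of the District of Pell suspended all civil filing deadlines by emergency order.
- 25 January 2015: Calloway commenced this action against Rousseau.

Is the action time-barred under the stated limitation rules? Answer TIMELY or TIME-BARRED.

The claim accrued on 4 October 2007, when the wrongful act occurred.
Adding the 6 years base period to 4 October 2007 gives a deadline of 4 October 2013, before any tolling.
The period was tolled for 86 days by the defendant's absence from the jurisdiction (3 March 2012 to 28 May 2012), pushing the deadline to 29 December 2013.
The emergency suspension of filing deadlines from 19 March 2013 to 25 January 2014 tolled the period for 312 days, extending the deadline to 6 November 2014.
The other events in the timeline have no effect on the limitation period under the stated rules.
Filing on 25 January 2015 missed the 6 November 2014 deadline — the action is time-barred.

TIME-BARRED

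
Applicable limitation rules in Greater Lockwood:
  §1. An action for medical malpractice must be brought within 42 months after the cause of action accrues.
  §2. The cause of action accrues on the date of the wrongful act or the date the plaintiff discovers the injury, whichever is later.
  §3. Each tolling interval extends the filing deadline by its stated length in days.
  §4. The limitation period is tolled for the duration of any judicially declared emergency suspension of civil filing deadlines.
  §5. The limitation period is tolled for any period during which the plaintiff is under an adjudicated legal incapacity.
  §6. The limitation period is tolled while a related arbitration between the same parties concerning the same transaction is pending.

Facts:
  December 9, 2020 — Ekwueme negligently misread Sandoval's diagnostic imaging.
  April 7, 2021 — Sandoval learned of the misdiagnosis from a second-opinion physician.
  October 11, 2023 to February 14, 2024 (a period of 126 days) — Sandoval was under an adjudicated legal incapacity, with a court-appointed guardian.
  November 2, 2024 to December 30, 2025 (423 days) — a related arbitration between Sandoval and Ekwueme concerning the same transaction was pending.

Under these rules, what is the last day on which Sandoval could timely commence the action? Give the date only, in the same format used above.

April 9, 2026

Taking the later of the act (December 9, 2020) and discovery (April 7, 2021), the claim accrued on April 7, 2021.
Adding the 42 months base period to April 7, 2021 gives a deadline of October 7, 2024, before any tolling.
Because the plaintiff's legal incapacity ran from October 11, 2023 to February 14, 2024, the deadline is extended by 126 days to February 10, 2025.
The pending related arbitration from November 2, 2024 to December 30, 2025 tolled the period for 423 days, extending the deadline to April 9, 2026.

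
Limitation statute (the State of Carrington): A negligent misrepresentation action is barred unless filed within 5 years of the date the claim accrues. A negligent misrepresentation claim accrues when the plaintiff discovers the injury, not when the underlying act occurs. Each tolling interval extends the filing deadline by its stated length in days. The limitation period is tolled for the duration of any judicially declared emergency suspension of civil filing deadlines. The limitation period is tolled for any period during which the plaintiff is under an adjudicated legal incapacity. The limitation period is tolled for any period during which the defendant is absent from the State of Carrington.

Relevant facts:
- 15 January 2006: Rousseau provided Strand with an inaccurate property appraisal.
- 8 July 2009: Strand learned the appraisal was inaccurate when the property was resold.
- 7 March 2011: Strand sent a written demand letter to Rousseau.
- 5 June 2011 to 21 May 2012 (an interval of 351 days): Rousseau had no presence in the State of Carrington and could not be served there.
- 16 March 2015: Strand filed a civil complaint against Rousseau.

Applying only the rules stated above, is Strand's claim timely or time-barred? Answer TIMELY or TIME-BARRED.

TIMELY

Accrual is tied to discovery, so the period began on 8 July 2009 rather than on 15 January 2006 when the act occurred.
The untolled deadline — 5 years after 8 July 2009 — is 8 July 2014.
The defendant's absence from the jurisdiction from 5 June 2011 to 21 May 2012 tolled the period for 351 days, extending the deadline to 24 June 2015.
None of the other events listed affects the running of the period under the stated rules.
Filing on 16 March 2015 beat the 24 June 2015 deadline — the action is timely.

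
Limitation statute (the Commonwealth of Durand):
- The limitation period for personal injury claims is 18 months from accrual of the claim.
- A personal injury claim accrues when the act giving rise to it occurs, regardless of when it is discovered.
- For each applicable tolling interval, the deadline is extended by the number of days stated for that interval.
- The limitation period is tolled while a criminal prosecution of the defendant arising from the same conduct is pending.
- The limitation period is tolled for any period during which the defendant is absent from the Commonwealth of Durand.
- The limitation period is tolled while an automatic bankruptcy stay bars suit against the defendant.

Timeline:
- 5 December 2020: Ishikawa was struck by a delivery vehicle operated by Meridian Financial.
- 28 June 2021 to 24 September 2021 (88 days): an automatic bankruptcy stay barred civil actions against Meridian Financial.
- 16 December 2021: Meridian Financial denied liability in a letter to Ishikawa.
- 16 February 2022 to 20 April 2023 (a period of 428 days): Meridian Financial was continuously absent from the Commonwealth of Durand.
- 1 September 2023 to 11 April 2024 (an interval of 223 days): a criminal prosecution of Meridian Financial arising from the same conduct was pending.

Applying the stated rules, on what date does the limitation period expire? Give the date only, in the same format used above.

13 June 2024

The claim accrued on 5 December 2020, the date of the act.
Adding the 18 months base period to 5 December 2020 gives a deadline of 5 June 2022, before any tolling.
Because the automatic bankruptcy stay ran from 28 June 2021 to 24 September 2021, the deadline is extended by 88 days to 1 September 2022.
Because the defendant's absence from the jurisdiction ran from 16 February 2022 to 20 April 2023, the deadline is extended by 428 days to 3 November 2023.
The pending criminal prosecution from 1 September 2023 to 11 April 2024 tolled the period for 223 days, extending the deadline to 13 June 2024.
None of the other events listed affects the running of the period under the stated rules.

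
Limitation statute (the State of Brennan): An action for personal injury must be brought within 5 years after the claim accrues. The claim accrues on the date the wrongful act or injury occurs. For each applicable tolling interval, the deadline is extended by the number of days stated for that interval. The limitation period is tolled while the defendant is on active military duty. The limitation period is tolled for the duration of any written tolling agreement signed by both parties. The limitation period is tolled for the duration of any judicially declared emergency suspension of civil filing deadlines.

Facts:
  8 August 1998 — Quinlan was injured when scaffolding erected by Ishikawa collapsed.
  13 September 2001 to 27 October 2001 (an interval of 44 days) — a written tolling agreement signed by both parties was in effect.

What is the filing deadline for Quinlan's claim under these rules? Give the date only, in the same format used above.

21 September 2003

The claim accrued on 8 August 1998, the date of the act.
Adding the 5 years base period to 8 August 1998 gives a deadline of 8 August 2003, before any tolling.
Because the written tolling agreement ran from 13 September 2001 to 27 October 2001, the deadline is extended by 44 days to 21 September 2003.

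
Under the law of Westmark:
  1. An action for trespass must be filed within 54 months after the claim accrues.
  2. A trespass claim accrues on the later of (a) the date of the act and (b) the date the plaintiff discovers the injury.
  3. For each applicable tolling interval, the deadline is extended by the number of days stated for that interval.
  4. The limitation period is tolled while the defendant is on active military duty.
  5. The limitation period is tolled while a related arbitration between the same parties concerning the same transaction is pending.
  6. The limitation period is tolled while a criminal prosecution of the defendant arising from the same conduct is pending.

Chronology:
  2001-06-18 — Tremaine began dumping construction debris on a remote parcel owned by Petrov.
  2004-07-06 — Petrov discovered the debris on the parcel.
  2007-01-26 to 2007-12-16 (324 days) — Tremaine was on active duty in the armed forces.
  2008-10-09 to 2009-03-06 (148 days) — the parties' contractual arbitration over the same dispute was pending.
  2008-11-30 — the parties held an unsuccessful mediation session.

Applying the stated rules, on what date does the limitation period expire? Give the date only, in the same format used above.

The claim accrued on 2004-07-06 — the later of the 2001-06-18 act and the 2004-07-06 discovery.
Adding the 54 months base period to 2004-07-06 gives a deadline of 2009-01-06, before any tolling.
The period was tolled for 324 days by the defendant's active military service (2007-01-26 to 2007-12-16), pushing the deadline to 2009-11-26.
The pending related arbitration from 2008-10-09 to 2009-03-06 tolled the period for 148 days, extending the deadline to 2010-04-23.
Nothing else in the chronology tolls or restarts the period.

2010-04-23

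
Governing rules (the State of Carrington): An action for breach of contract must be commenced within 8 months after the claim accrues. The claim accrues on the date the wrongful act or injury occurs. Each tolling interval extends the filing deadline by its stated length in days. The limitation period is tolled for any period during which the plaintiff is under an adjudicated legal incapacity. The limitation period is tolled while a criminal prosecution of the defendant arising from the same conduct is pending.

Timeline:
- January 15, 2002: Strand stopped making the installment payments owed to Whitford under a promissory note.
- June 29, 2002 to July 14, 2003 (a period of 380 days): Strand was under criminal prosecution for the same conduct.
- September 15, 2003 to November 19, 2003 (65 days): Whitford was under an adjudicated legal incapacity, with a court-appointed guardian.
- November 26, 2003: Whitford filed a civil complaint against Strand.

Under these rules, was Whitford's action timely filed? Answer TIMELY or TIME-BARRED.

TIMELY

The claim accrued on January 15, 2002, when the wrongful act occurred.
Adding the 8 months base period to January 15, 2002 gives a deadline of September 15, 2002, before any tolling.
Because the pending criminal prosecution ran from June 29, 2002 to July 14, 2003, the deadline is extended by 380 days to September 30, 2003.
The period was tolled for 65 days by the plaintiff's legal incapacity (September 15, 2003 to November 19, 2003), pushing the deadline to December 4, 2003.
Filing on November 26, 2003 beat the December 4, 2003 deadline — the action is timely.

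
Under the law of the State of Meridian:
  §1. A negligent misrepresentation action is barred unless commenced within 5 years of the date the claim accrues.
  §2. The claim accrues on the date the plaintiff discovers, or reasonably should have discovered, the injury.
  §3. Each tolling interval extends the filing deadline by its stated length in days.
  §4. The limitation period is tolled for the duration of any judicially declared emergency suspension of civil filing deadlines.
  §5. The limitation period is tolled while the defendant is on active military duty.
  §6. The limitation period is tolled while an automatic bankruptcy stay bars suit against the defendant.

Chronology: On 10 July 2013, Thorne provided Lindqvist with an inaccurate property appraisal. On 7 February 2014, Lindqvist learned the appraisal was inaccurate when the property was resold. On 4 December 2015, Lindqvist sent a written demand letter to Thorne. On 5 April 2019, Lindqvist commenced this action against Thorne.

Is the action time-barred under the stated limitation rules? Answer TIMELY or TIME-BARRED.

Under the discovery rule, the claim accrued on 7 February 2014, when Lindqvist discovered the injury — not on the 10 July 2013 date of the underlying act.
The untolled deadline — 5 years after 7 February 2014 — is 7 February 2019.
The other events in the timeline have no effect on the limitation period under the stated rules.
The 5 April 2019 filing falls after the 7 February 2019 deadline; the claim is time-barred.

TIME-BARRED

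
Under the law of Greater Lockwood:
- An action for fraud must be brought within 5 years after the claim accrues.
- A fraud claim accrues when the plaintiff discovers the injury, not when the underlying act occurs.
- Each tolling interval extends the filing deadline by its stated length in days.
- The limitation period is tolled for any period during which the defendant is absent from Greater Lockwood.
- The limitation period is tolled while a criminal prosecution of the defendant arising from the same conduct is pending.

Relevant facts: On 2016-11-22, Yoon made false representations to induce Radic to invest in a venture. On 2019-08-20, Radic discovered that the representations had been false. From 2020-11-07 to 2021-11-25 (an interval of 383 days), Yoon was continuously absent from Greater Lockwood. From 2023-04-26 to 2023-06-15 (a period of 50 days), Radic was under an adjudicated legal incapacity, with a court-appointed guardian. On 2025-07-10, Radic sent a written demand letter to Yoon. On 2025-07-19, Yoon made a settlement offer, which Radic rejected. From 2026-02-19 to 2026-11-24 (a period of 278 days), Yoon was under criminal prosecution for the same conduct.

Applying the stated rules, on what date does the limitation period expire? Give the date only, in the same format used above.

The claim did not accrue until Radic discovered the injury on 2019-08-20; the 2016-11-22 act date does not start the clock under the stated rule.
5 years from 2019-08-20 is 2024-08-20.
The period was tolled for 383 days by the defendant's absence from the jurisdiction (2020-11-07 to 2021-11-25), pushing the deadline to 2025-09-07.
The pending criminal prosecution starting 2026-02-19 came too late — the period had run on 2025-09-07 — and so does not extend the deadline.
Although the plaintiff's incapacity ran from 2023-04-26 to 2023-06-15, the stated rules do not make that a tolling event, so it is disregarded.
None of the other events listed affects the running of the period under the stated rules.

2025-09-07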